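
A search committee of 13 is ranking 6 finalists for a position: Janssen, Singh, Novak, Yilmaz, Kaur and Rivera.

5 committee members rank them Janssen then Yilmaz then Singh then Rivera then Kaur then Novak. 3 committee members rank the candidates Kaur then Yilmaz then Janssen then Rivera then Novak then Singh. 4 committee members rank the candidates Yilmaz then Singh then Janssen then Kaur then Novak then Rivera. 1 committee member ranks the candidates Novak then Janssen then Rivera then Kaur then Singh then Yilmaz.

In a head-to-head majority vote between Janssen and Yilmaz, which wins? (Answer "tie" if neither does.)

Ballots ranking Janssen above Yilmaz: 5 + 1 = 6.
Ballots ranking Yilmaz above Janssen: 13 − 6 = 7.
Yilmaz wins the head-to-head 7–6.

Yilmaz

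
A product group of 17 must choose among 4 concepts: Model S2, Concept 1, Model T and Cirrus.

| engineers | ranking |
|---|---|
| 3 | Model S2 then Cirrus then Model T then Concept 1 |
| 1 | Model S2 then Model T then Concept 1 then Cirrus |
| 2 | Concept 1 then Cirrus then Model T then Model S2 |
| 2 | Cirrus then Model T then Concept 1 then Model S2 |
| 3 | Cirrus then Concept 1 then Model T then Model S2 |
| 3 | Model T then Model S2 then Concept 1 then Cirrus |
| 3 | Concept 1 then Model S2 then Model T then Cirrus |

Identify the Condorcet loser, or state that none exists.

none

Head-to-head results (17 engineers):
Model S2–Concept 1: Concept 1 10–7.
Model S2 vs Model T: Model T, 10–7.
Model S2 vs Cirrus: Model S2, 10–7.
Concept 1–Model T: Model T 9–8.
Concept 1 vs Cirrus: Concept 1 preferred on 1+2+3+3 = 9 ballots; Concept 1 wins 9–8.
Model T vs Cirrus: 7 to 10, Cirrus.
No design is winless: Model S2 beats Cirrus; Concept 1 beats Model S2; Model T beats Model S2; Cirrus beats Model T. There is no Condorcet loser.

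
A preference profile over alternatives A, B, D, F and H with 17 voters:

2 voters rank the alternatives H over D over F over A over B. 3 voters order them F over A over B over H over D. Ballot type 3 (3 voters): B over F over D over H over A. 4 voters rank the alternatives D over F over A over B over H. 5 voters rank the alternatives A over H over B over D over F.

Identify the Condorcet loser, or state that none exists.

none

Head-to-head results (17 voters):
A vs B: A wins 14–3.
A vs D: D, 9–8.
A vs F: 5 for A, 12 for F — F by 12–5.
A vs H: A wins 12–5.
B–D: B 11–6.
B vs F: 8 to 9, F.
B vs H: B preferred on 3+3+4 = 10 ballots; B wins 10–7.
D–F: D 11–6.
D vs H: 3+4 = 7 for D, 10 for H — H by 10–7.
F vs H: F is ranked higher on 3+3+4 = 10 ballots, H on 7. F wins 10–7.
Every alternative wins at least one matchup (A beats B; B beats D; D beats A; F beats A; H beats D), so there is no Condorcet loser.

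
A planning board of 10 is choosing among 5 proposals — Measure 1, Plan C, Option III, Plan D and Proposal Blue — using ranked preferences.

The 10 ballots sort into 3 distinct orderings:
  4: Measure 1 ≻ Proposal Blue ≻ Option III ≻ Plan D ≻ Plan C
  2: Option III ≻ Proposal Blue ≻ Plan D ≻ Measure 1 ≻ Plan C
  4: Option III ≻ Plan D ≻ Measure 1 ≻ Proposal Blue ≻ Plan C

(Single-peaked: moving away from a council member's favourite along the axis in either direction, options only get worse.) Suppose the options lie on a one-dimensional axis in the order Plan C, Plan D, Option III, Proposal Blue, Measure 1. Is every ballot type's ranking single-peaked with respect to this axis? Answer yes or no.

no

Axis positions: Plan C=1, Plan D=2, Option III=3, Proposal Blue=4, Measure 1=5.
Ballot type 1 (peak Measure 1 at position 5): ranking walks positions 5-4-3-2-1, expanding outward from the peak — single-peaked.
Ballot type 2 (peak Option III at position 3): ranking walks positions 3-4-2-5-1, expanding outward from the peak — single-peaked.
Ballot type 3: ranking walks positions 3-2-5-4-1; Measure 1 is ranked above Proposal Blue even though Proposal Blue lies between Measure 1 and the peak Option III on the axis — preferences dip and rise again. Not single-peaked.
Ballot type 3 violates single-peakedness, so the profile is not single-peaked on this axis.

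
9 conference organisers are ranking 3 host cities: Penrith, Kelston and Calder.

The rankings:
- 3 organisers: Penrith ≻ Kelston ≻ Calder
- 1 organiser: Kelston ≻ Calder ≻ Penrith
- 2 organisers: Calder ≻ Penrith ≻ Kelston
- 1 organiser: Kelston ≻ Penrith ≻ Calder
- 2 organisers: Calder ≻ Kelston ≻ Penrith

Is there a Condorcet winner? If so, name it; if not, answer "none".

none

Pairwise majorities:
Penrith vs Kelston: Penrith is ranked higher on 3+2 = 5 ballots, Kelston on 4. Penrith wins 5–4.
Penrith vs Calder: 3+1 = 4 for Penrith, 5 for Calder — Calder by 5–4.
Kelston vs Calder: 3+1+1 = 5 for Kelston, 4 for Calder — Kelston by 5–4.
Every city loses at least once (Penrith loses to Calder; Kelston loses to Penrith; Calder loses to Kelston). The majority relation contains the cycle Penrith → Kelston → Calder → Penrith, so there is no Condorcet winner.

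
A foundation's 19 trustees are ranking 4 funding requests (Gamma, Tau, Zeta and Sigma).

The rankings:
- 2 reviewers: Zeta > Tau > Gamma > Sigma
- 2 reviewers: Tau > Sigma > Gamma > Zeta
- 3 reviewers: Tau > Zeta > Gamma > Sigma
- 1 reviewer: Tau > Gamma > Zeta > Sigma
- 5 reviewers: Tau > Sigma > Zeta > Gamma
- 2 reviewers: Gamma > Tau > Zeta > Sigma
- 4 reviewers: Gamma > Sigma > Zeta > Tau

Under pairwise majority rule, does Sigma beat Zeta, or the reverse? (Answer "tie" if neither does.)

Sigma

Ballots ranking Sigma above Zeta: 2 + 5 + 4 = 11.
Ballots ranking Zeta above Sigma: 19 − 11 = 8.
Sigma wins the head-to-head 11–8.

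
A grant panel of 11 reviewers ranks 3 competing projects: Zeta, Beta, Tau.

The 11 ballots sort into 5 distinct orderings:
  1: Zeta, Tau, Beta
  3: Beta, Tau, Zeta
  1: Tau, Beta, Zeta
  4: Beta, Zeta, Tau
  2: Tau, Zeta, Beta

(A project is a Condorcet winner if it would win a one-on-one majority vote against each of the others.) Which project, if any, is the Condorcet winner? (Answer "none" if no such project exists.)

Beta

Check each pair by majority over 11 ballots:
Zeta vs Beta: Zeta preferred on 1+2 = 3 ballots; Beta wins 8–3.
Zeta vs Tau: Zeta preferred on 1+4 = 5 ballots; Tau wins 6–5.
Beta vs Tau: 7 to 4, Beta.
Only Beta has no losses; Beta is the Condorcet winner.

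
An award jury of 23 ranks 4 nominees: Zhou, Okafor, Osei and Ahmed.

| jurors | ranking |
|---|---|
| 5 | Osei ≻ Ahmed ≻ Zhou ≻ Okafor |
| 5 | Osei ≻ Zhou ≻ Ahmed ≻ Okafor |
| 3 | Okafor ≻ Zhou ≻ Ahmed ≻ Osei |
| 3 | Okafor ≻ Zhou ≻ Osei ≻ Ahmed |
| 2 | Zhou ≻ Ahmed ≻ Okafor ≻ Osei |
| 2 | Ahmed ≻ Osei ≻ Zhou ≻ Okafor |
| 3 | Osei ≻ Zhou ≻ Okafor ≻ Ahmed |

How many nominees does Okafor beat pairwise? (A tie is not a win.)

Okafor against each rival (23 jurors):
Okafor vs Zhou: 6 to 17, Zhou.
Okafor vs Osei: 8 to 15, Osei.
Okafor–Ahmed: Ahmed 14–9.
Okafor beats no one; loses to Zhou, Osei, Ahmed — 0 pairwise wins.

0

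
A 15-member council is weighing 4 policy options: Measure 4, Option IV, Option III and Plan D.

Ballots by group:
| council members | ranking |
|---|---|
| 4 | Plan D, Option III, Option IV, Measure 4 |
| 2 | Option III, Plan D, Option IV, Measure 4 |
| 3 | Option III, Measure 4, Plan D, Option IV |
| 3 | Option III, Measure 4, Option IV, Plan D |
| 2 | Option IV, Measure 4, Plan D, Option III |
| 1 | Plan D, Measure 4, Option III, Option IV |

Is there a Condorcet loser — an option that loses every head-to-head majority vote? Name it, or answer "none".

none

Pairwise majorities:
Measure 4–Option IV: Option IV 8–7.
Measure 4 vs Option III: Option III wins 12–3.
Measure 4–Plan D: Measure 4 8–7.
Option IV vs Option III: 2 for Option IV, 13 for Option III — Option III by 13–2.
Option IV vs Plan D: 3+2 = 5 for Option IV, 10 for Plan D — Plan D by 10–5.
Option III vs Plan D: Option III is ranked higher on 2+3+3 = 8 ballots, Plan D on 7. Option III wins 8–7.
Every option wins at least one matchup (Measure 4 beats Plan D; Option IV beats Measure 4; Option III beats Measure 4; Plan D beats Option IV), so there is no Condorcet loser.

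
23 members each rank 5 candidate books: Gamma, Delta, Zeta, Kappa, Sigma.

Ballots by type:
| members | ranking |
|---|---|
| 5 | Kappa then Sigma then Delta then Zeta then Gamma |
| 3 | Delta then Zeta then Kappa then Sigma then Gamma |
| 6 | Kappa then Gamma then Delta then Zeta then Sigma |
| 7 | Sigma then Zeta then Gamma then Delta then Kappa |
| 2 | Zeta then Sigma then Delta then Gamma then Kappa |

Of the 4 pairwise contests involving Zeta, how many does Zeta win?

2

Zeta against each rival (23 members):
Zeta vs Gamma: Zeta preferred on 5+3+7+2 = 17 ballots; Zeta wins 17–6.
Zeta vs Delta: 9 to 14, Delta.
Zeta–Kappa: Zeta 12–11.
Zeta vs Sigma: Zeta preferred on 3+6+2 = 11 ballots; Sigma wins 12–11.
Zeta beats Gamma, Kappa; loses to Delta, Sigma — 2 pairwise wins.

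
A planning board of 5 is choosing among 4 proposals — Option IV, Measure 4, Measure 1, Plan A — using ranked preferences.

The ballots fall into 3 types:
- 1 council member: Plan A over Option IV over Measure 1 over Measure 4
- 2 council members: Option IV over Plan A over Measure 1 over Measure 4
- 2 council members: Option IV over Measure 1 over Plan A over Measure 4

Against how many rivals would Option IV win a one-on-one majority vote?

Option IV against each rival (5 council members):
Option IV vs Measure 4: Option IV, 5–0.
Option IV vs Measure 1: 5 to 0, Option IV.
Option IV vs Plan A: Option IV, 4–1.
Option IV beats Measure 4, Measure 1, Plan A — 3 pairwise wins.

3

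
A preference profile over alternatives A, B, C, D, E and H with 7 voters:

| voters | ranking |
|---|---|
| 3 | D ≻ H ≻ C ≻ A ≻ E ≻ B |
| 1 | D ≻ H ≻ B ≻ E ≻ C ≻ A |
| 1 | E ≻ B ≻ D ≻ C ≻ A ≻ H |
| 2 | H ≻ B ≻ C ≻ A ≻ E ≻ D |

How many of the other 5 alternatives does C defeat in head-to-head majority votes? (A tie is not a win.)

C against each rival (7 voters):
C vs A: 3+1+1+2 = 7 for C, 0 for A — C by 7–0.
C–B: B 4–3.
C vs D: D wins 5–2.
C vs E: C is ranked higher on 3+2 = 5 ballots, E on 2. C wins 5–2.
C vs H: C is ranked higher on 1 ballot, H on 6. H wins 6–1.
C beats A, E; loses to B, D, H — 2 pairwise wins.

2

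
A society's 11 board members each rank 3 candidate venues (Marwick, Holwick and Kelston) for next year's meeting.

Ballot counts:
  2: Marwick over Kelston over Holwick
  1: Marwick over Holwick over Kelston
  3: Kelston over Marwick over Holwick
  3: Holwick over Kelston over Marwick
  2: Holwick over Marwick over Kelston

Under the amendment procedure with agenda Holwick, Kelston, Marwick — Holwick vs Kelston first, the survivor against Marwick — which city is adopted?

Marwick

Round 1: Holwick vs Kelston — 6–5, Holwick advances.
Round 2: Holwick vs Marwick — 5–6, Marwick advances.
The agenda winner is Marwick.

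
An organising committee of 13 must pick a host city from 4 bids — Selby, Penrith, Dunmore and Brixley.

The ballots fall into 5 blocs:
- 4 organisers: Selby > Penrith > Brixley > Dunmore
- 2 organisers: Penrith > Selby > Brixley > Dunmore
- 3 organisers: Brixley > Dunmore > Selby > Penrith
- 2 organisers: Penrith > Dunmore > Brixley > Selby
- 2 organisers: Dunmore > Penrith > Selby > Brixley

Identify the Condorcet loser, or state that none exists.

none

Head-to-head results (13 organisers):
Selby vs Penrith: Selby wins 7–6.
Selby vs Dunmore: Selby preferred on 4+2 = 6 ballots; Dunmore wins 7–6.
Selby vs Brixley: Selby wins 8–5.
Penrith–Dunmore: Penrith 8–5.
Penrith vs Brixley: 4+2+2+2 = 10 for Penrith, 3 for Brixley — Penrith by 10–3.
Dunmore vs Brixley: Brixley, 9–4.
No city is winless: Selby beats Penrith; Penrith beats Dunmore; Dunmore beats Selby; Brixley beats Dunmore. There is no Condorcet loser.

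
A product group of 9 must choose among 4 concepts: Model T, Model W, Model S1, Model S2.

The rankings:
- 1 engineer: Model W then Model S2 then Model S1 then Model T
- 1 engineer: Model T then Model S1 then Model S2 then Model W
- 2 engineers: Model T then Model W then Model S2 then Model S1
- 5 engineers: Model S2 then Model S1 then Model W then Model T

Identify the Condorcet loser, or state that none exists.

Model T

Head-to-head results (9 engineers):
Model T vs Model W: Model T preferred on 1+2 = 3 ballots; Model W wins 6–3.
Model T vs Model S1: Model S1, 6–3.
Model T–Model S2: Model S2 6–3.
Model W vs Model S1: Model W is ranked higher on 1+2 = 3 ballots, Model S1 on 6. Model S1 wins 6–3.
Model W vs Model S2: Model S2, 6–3.
Model S1 vs Model S2: Model S2, 8–1.
Model T is beaten in every head-to-head and is the Condorcet loser.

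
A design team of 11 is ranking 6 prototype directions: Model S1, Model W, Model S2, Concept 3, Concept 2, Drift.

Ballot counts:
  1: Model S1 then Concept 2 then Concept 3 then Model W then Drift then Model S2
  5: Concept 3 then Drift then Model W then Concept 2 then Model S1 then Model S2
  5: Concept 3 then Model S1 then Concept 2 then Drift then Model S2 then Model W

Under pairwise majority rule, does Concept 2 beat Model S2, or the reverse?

Concept 2

Ballots ranking Concept 2 above Model S2: 1 + 5 + 5 = 11.
Ballots ranking Model S2 above Concept 2: 11 − 11 = 0.
Concept 2 wins the head-to-head 11–0.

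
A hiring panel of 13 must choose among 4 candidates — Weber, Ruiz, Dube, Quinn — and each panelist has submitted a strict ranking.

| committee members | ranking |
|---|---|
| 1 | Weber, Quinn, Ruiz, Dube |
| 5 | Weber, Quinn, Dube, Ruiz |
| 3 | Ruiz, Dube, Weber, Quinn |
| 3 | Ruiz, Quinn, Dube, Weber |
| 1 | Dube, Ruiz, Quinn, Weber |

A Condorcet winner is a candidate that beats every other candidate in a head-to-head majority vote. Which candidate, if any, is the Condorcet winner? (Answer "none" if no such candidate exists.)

Ruiz

Check each pair by majority over 13 ballots:
Weber–Ruiz: Ruiz 7–6.
Weber vs Dube: Dube wins 7–6.
Weber vs Quinn: Weber wins 9–4.
Ruiz–Dube: Ruiz 7–6.
Ruiz vs Quinn: Ruiz, 7–6.
Dube vs Quinn: Quinn wins 9–4.
Ruiz defeats every rival head-to-head and is the Condorcet winner.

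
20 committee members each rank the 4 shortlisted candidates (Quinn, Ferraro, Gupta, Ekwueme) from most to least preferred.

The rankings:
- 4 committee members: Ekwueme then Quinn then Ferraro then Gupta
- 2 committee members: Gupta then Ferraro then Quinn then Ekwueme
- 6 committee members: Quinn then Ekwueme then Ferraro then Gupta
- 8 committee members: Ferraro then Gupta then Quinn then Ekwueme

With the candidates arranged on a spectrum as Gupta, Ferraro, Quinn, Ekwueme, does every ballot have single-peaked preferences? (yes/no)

yes

Axis positions: Gupta=1, Ferraro=2, Quinn=3, Ekwueme=4.
Ballot type 1 (peak Ekwueme at position 4): ranking walks positions 4-3-2-1, expanding outward from the peak — single-peaked.
Ballot type 2 (peak Gupta at position 1): ranking walks positions 1-2-3-4, expanding outward from the peak — single-peaked.
Ballot type 3 (peak Quinn at position 3): ranking walks positions 3-4-2-1, expanding outward from the peak — single-peaked.
Ballot type 4 (peak Ferraro at position 2): ranking walks positions 2-1-3-4, expanding outward from the peak — single-peaked.
Every ranking is single-peaked on this axis.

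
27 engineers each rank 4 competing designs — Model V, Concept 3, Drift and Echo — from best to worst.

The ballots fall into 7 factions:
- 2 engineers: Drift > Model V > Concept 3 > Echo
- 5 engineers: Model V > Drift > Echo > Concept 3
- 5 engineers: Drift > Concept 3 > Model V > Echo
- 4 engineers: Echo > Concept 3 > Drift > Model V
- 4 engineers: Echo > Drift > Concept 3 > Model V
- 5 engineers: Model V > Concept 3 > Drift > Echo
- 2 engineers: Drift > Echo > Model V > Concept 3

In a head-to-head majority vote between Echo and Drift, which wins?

Ballots ranking Echo above Drift: 4 + 4 = 8.
Ballots ranking Drift above Echo: 27 − 8 = 19.
Drift wins the head-to-head 19–8.

Drift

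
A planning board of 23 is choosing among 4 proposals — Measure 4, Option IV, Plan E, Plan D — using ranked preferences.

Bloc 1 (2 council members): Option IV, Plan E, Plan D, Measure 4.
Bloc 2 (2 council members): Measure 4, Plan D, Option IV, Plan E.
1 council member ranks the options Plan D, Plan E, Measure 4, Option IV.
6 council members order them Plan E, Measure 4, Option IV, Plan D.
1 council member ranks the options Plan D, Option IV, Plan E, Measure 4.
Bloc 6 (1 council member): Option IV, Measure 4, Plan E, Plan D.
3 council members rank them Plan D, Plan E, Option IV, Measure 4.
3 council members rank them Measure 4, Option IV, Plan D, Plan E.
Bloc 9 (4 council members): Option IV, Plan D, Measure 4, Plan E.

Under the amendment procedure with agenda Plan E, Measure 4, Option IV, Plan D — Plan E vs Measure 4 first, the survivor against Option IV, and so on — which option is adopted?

Option IV

Round 1: Plan E vs Measure 4 — 13–10, Plan E advances.
Round 2: Plan E vs Option IV — 10–13, Option IV advances.
Round 3: Option IV vs Plan D — 16–7, Option IV advances.
The agenda winner is Option IV.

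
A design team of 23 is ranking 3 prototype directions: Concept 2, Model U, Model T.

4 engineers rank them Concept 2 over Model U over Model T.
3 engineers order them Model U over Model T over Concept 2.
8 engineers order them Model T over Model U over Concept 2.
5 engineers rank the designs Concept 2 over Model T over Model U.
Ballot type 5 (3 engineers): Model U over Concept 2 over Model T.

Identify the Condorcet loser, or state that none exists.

Head-to-head results (23 engineers):
Concept 2 vs Model U: Concept 2 is ranked higher on 4+5 = 9 ballots, Model U on 14. Model U wins 14–9.
Concept 2–Model T: Concept 2 12–11.
Model U vs Model T: Model T wins 13–10.
Each design has at least one pairwise win (Concept 2 beats Model T; Model U beats Concept 2; Model T beats Model U) — no Condorcet loser.

none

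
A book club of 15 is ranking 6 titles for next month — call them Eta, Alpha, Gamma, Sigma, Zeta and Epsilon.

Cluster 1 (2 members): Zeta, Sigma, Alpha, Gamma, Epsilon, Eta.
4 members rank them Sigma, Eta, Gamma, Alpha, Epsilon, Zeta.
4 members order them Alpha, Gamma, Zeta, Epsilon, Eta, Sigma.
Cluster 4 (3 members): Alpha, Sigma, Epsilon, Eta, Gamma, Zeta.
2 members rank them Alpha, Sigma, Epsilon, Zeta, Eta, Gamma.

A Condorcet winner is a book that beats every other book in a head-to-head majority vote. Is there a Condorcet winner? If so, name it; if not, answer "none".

Alpha

Check each pair by majority over 15 ballots:
Eta vs Alpha: 4 for Eta, 11 for Alpha — Alpha by 11–4.
Eta vs Gamma: Eta preferred on 4+3+2 = 9 ballots; Eta wins 9–6.
Eta vs Sigma: Eta preferred on 4 ballots; Sigma wins 11–4.
Eta vs Zeta: 4+3 = 7 for Eta, 8 for Zeta — Zeta by 8–7.
Eta vs Epsilon: 4 for Eta, 11 for Epsilon — Epsilon by 11–4.
Alpha vs Gamma: Alpha preferred on 2+4+3+2 = 11 ballots; Alpha wins 11–4.
Alpha vs Sigma: 9 to 6, Alpha.
Alpha vs Zeta: 13 to 2, Alpha.
Alpha vs Epsilon: Alpha is ranked higher on 2+4+4+3+2 = 15 ballots, Epsilon on 0. Alpha wins 15–0.
Gamma vs Sigma: 4 to 11, Sigma.
Gamma vs Zeta: 4+4+3 = 11 for Gamma, 4 for Zeta — Gamma by 11–4.
Gamma vs Epsilon: Gamma preferred on 2+4+4 = 10 ballots; Gamma wins 10–5.
Sigma vs Zeta: Sigma is ranked higher on 4+3+2 = 9 ballots, Zeta on 6. Sigma wins 9–6.
Sigma vs Epsilon: 2+4+3+2 = 11 for Sigma, 4 for Epsilon — Sigma by 11–4.
Zeta vs Epsilon: Zeta preferred on 2+4 = 6 ballots; Epsilon wins 9–6.
Alpha defeats every rival head-to-head and is the Condorcet winner.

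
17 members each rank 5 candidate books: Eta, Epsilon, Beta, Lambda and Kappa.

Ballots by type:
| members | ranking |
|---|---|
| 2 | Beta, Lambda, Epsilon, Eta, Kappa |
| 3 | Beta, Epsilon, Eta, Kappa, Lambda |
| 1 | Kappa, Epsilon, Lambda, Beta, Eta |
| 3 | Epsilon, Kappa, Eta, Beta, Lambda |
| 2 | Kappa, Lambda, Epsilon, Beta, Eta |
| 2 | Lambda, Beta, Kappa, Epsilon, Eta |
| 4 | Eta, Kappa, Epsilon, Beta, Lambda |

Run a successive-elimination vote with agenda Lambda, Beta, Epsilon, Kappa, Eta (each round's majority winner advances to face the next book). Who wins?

Eta

Round 1: Lambda vs Beta — 5–12, Beta advances.
Round 2: Beta vs Epsilon — 7–10, Epsilon advances.
Round 3: Epsilon vs Kappa — 8–9, Kappa advances.
Round 4: Kappa vs Eta — 8–9, Eta advances.
The agenda winner is Eta.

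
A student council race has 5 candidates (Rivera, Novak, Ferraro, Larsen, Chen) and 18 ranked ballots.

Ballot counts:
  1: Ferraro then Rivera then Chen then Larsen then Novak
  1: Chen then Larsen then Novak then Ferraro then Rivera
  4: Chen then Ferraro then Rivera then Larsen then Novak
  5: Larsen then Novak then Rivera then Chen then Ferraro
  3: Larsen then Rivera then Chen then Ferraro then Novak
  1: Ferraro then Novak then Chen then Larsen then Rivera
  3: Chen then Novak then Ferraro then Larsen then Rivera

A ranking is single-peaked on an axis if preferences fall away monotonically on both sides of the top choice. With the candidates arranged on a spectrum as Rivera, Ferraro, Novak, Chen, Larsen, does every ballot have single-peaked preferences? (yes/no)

Axis positions: Rivera=1, Ferraro=2, Novak=3, Chen=4, Larsen=5.
Faction 1: ranking walks positions 2-1-4-5-3; Chen is ranked above Novak even though Novak lies between Chen and the peak Ferraro on the axis — preferences dip and rise again. Not single-peaked.
Faction 2 (peak Chen at position 4): ranking walks positions 4-5-3-2-1, expanding outward from the peak — single-peaked.
Faction 3: ranking walks positions 4-2-1-5-3; Ferraro is ranked above Novak even though Novak lies between Ferraro and the peak Chen on the axis — preferences dip and rise again. Not single-peaked.
Faction 4: ranking walks positions 5-3-1-4-2; Novak is ranked above Chen even though Chen lies between Novak and the peak Larsen on the axis — preferences dip and rise again. Not single-peaked.
Faction 5: ranking walks positions 5-1-4-2-3; Rivera is ranked above Chen even though Chen lies between Rivera and the peak Larsen on the axis — preferences dip and rise again. Not single-peaked.
Faction 6 (peak Ferraro at position 2): ranking walks positions 2-3-4-5-1, expanding outward from the peak — single-peaked.
Faction 7 (peak Chen at position 4): ranking walks positions 4-3-2-5-1, expanding outward from the peak — single-peaked.
Faction 1 violates single-peakedness, so the profile is not single-peaked on this axis.

no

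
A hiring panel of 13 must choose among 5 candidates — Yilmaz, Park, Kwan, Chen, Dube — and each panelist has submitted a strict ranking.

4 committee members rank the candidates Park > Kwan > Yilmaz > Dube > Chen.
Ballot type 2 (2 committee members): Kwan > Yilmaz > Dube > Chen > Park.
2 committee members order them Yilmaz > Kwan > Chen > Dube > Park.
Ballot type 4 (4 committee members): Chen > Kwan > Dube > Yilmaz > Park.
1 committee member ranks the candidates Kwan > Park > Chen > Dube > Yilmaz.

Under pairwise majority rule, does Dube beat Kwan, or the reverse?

No ballot ranks Dube above Kwan: 0.
Ballots ranking Kwan above Dube: 13 − 0 = 13.
Kwan wins the head-to-head 13–0.

Kwan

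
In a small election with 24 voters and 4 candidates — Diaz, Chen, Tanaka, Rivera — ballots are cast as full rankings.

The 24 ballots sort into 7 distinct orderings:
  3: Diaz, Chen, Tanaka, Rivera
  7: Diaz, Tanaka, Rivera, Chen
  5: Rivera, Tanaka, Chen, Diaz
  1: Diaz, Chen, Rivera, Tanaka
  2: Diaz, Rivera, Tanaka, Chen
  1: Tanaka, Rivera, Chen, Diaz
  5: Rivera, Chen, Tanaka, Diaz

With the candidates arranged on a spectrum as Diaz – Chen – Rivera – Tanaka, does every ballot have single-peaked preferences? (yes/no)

Axis positions: Diaz=1, Chen=2, Rivera=3, Tanaka=4.
Bloc 1: ranking walks positions 1-2-4-3; Tanaka is ranked above Rivera even though Rivera lies between Tanaka and the peak Diaz on the axis — preferences dip and rise again. Not single-peaked.
Bloc 2: ranking walks positions 1-4-3-2; Tanaka is ranked above Chen even though Chen lies between Tanaka and the peak Diaz on the axis — preferences dip and rise again. Not single-peaked.
Bloc 3 (peak Rivera at position 3): ranking walks positions 3-4-2-1, expanding outward from the peak — single-peaked.
Bloc 4 (peak Diaz at position 1): ranking walks positions 1-2-3-4, expanding outward from the peak — single-peaked.
Bloc 5: ranking walks positions 1-3-4-2; Rivera is ranked above Chen even though Chen lies between Rivera and the peak Diaz on the axis — preferences dip and rise again. Not single-peaked.
Bloc 6 (peak Tanaka at position 4): ranking walks positions 4-3-2-1, expanding outward from the peak — single-peaked.
Bloc 7 (peak Rivera at position 3): ranking walks positions 3-2-4-1, expanding outward from the peak — single-peaked.
Bloc 1 violates single-peakedness, so the profile is not single-peaked on this axis.

no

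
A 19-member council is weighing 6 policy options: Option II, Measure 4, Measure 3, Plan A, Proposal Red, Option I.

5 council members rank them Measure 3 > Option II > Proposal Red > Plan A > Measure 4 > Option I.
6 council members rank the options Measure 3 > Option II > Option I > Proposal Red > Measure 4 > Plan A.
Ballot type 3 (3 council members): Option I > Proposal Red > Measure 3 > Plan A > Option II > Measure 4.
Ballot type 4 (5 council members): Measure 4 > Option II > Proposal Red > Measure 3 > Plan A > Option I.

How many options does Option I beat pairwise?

0

Option I against each rival (19 council members):
Option I vs Option II: Option II, 16–3.
Option I vs Measure 4: Measure 4, 10–9.
Option I vs Measure 3: Option I is ranked higher on 3 ballots, Measure 3 on 16. Measure 3 wins 16–3.
Option I vs Plan A: Plan A, 10–9.
Option I vs Proposal Red: Proposal Red, 10–9.
Option I beats no one; loses to Option II, Measure 4, Measure 3, Plan A, Proposal Red — 0 pairwise wins.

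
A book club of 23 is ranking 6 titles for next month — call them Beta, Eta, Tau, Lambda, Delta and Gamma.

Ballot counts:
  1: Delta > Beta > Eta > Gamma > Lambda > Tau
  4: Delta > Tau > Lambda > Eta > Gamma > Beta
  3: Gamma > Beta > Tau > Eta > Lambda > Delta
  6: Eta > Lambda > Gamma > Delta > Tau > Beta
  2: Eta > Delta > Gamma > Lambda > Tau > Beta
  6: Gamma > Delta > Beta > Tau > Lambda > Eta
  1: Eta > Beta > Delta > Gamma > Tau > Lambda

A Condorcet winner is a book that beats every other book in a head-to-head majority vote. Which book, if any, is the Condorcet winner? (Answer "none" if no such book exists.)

none

Pairwise majorities:
Beta–Eta: Eta 13–10.
Beta vs Tau: Tau wins 12–11.
Beta–Lambda: Lambda 12–11.
Beta–Delta: Delta 19–4.
Beta vs Gamma: Gamma wins 21–2.
Eta vs Tau: Tau, 13–10.
Eta vs Lambda: Eta wins 13–10.
Eta vs Delta: Eta wins 12–11.
Eta vs Gamma: Eta, 14–9.
Tau–Lambda: Tau 14–9.
Tau vs Delta: Delta wins 20–3.
Tau–Gamma: Gamma 19–4.
Lambda–Delta: Delta 14–9.
Lambda vs Gamma: Gamma, 13–10.
Delta vs Gamma: Gamma wins 15–8.
Every book loses at least once (Beta loses to Eta; Eta loses to Tau; Tau loses to Delta; Lambda loses to Eta; Delta loses to Eta; Gamma loses to Eta). The majority relation contains the cycle Eta beats Delta beats Tau beats Eta, so there is no Condorcet winner.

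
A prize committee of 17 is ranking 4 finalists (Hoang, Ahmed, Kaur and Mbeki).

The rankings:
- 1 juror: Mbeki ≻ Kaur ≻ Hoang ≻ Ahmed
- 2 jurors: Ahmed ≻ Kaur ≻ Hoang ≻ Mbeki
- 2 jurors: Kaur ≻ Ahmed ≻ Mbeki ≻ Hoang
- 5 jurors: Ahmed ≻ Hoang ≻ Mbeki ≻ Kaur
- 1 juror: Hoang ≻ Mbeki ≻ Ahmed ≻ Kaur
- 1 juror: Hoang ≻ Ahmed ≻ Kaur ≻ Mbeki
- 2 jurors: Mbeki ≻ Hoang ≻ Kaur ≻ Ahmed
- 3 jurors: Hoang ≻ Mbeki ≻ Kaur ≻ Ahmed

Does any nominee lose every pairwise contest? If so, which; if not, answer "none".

Head-to-head results (17 jurors):
Hoang vs Ahmed: Hoang is ranked higher on 1+1+1+2+3 = 8 ballots, Ahmed on 9. Ahmed wins 9–8.
Hoang vs Kaur: Hoang is ranked higher on 5+1+1+2+3 = 12 ballots, Kaur on 5. Hoang wins 12–5.
Hoang vs Mbeki: 2+5+1+1+3 = 12 for Hoang, 5 for Mbeki — Hoang by 12–5.
Ahmed vs Kaur: Ahmed wins 9–8.
Ahmed vs Mbeki: 2+2+5+1 = 10 for Ahmed, 7 for Mbeki — Ahmed by 10–7.
Kaur–Mbeki: Mbeki 12–5.
Kaur loses to every other nominee — it is the Condorcet loser.

Kaur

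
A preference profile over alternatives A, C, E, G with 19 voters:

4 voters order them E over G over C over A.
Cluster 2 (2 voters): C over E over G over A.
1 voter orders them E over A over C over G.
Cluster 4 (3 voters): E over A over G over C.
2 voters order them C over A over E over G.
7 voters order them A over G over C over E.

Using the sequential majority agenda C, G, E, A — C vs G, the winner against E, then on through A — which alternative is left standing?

Round 1: C vs G — 5–14, G advances.
Round 2: G vs E — 7–12, E advances.
Round 3: E vs A — 10–9, E advances.
E survives the agenda.

E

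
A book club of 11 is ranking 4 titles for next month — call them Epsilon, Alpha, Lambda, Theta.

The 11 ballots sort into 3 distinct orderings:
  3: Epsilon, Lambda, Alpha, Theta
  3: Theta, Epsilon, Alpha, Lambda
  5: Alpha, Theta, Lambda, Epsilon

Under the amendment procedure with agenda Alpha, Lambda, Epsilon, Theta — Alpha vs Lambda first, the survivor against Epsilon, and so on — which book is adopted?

Theta

Round 1: Alpha vs Lambda — 8–3, Alpha advances.
Round 2: Alpha vs Epsilon — 5–6, Epsilon advances.
Round 3: Epsilon vs Theta — 3–8, Theta advances.
The agenda winner is Theta.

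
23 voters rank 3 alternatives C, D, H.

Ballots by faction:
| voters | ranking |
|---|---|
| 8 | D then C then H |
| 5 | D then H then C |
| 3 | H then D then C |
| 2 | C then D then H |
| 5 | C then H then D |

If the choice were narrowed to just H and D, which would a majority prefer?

Ballots ranking H above D: 3 + 5 = 8.
Ballots ranking D above H: 23 − 8 = 15.
D wins the head-to-head 15–8.

D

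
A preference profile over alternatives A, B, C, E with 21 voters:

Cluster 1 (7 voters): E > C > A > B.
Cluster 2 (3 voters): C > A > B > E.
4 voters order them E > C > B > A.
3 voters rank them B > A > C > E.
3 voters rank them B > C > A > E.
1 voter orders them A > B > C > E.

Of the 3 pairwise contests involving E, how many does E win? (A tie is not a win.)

E against each rival (21 voters):
E vs A: 11 to 10, E.
E vs B: E, 11–10.
E vs C: 11 to 10, E.
E beats A, B, C — 3 pairwise wins.

3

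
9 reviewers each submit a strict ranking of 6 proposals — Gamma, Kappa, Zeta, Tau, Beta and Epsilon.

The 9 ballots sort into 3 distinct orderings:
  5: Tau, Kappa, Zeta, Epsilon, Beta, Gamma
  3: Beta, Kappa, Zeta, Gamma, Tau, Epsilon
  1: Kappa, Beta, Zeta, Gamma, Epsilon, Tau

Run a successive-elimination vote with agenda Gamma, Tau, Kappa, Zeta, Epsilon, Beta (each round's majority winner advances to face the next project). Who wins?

Tau

Round 1: Gamma vs Tau — 4–5, Tau advances.
Round 2: Tau vs Kappa — 5–4, Tau advances.
Round 3: Tau vs Zeta — 5–4, Tau advances.
Round 4: Tau vs Epsilon — 8–1, Tau advances.
Round 5: Tau vs Beta — 5–4, Tau advances.
Tau survives the agenda.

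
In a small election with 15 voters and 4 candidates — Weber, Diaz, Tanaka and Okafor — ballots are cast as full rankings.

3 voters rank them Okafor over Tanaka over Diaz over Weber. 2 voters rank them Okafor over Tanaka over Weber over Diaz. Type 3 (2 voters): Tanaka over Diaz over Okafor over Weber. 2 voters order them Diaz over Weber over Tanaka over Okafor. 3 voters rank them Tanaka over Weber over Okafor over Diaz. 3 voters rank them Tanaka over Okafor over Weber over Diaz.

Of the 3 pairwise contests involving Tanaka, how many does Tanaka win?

3

Tanaka against each rival (15 voters):
Tanaka vs Weber: Tanaka wins 13–2.
Tanaka vs Diaz: 13 to 2, Tanaka.
Tanaka–Okafor: Tanaka 10–5.
Tanaka beats Weber, Diaz, Okafor — 3 pairwise wins.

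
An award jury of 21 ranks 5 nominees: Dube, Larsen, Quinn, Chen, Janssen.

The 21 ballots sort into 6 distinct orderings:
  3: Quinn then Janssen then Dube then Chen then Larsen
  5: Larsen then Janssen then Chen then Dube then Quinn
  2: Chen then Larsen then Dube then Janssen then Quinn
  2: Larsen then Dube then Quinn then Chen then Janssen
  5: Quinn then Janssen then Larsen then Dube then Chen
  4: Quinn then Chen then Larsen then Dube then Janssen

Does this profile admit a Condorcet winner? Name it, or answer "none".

Head-to-head results (21 jurors):
Dube vs Larsen: Larsen wins 18–3.
Dube vs Quinn: Quinn, 12–9.
Dube vs Chen: Dube is ranked higher on 3+2+5 = 10 ballots, Chen on 11. Chen wins 11–10.
Dube vs Janssen: Janssen, 13–8.
Larsen vs Quinn: Quinn, 12–9.
Larsen vs Chen: Larsen, 12–9.
Larsen–Janssen: Larsen 13–8.
Quinn vs Chen: Quinn wins 14–7.
Quinn vs Janssen: 14 to 7, Quinn.
Chen vs Janssen: 2+2+4 = 8 for Chen, 13 for Janssen — Janssen by 13–8.
Only Quinn has no losses; Quinn is the Condorcet winner.

Quinn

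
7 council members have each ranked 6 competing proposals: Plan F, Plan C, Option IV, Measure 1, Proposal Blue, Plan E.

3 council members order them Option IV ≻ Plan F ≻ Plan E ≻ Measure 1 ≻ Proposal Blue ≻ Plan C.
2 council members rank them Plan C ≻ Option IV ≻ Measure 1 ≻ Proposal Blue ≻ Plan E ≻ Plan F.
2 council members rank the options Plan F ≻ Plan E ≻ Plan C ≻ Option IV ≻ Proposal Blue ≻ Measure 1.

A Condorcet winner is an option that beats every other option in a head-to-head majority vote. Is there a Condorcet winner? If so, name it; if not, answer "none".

Pairwise majorities:
Plan F vs Plan C: Plan F preferred on 3+2 = 5 ballots; Plan F wins 5–2.
Plan F vs Option IV: 2 for Plan F, 5 for Option IV — Option IV by 5–2.
Plan F–Measure 1: Plan F 5–2.
Plan F vs Proposal Blue: Plan F wins 5–2.
Plan F vs Plan E: Plan F, 5–2.
Plan C vs Option IV: Plan C preferred on 2+2 = 4 ballots; Plan C wins 4–3.
Plan C vs Measure 1: Plan C preferred on 2+2 = 4 ballots; Plan C wins 4–3.
Plan C vs Proposal Blue: Plan C, 4–3.
Plan C vs Plan E: Plan E wins 5–2.
Option IV vs Measure 1: Option IV preferred on 3+2+2 = 7 ballots; Option IV wins 7–0.
Option IV vs Proposal Blue: Option IV wins 7–0.
Option IV–Plan E: Option IV 5–2.
Measure 1 vs Proposal Blue: Measure 1 is ranked higher on 3+2 = 5 ballots, Proposal Blue on 2. Measure 1 wins 5–2.
Measure 1 vs Plan E: Plan E wins 5–2.
Proposal Blue vs Plan E: Plan E, 5–2.
Each option drops at least one matchup (Plan F loses to Option IV; Plan C loses to Plan F; Option IV loses to Plan C; Measure 1 loses to Plan F; Proposal Blue loses to Plan F; Plan E loses to Plan F); the cycle Plan F > Plan C > Option IV > Plan F rules out a Condorcet winner.

none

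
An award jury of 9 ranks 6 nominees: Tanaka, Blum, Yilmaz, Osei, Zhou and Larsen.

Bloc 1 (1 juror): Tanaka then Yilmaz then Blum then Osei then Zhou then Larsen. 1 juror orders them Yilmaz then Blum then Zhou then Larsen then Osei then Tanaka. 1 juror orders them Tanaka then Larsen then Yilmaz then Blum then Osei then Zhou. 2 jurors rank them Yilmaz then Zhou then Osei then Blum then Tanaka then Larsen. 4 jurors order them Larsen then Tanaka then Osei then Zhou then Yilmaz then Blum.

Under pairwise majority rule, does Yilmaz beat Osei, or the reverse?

Ballots ranking Yilmaz above Osei: 1 + 1 + 1 + 2 = 5.
Ballots ranking Osei above Yilmaz: 9 − 5 = 4.
Yilmaz wins the head-to-head 5–4.

Yilmaz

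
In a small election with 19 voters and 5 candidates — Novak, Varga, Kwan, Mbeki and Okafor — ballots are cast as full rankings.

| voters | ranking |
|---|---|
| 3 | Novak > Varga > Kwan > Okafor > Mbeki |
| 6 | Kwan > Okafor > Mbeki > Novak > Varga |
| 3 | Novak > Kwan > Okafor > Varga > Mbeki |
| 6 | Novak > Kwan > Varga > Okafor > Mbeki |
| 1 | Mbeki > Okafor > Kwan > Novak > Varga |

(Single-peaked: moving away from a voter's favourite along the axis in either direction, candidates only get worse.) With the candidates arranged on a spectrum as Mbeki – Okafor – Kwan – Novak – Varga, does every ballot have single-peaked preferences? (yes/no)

Axis positions: Mbeki=1, Okafor=2, Kwan=3, Novak=4, Varga=5.
Bloc 1 (peak Novak at position 4): ranking walks positions 4-5-3-2-1, expanding outward from the peak — single-peaked.
Bloc 2 (peak Kwan at position 3): ranking walks positions 3-2-1-4-5, expanding outward from the peak — single-peaked.
Bloc 3 (peak Novak at position 4): ranking walks positions 4-3-2-5-1, expanding outward from the peak — single-peaked.
Bloc 4 (peak Novak at position 4): ranking walks positions 4-3-5-2-1, expanding outward from the peak — single-peaked.
Bloc 5 (peak Mbeki at position 1): ranking walks positions 1-2-3-4-5, expanding outward from the peak — single-peaked.
Every ranking is single-peaked on this axis.

yes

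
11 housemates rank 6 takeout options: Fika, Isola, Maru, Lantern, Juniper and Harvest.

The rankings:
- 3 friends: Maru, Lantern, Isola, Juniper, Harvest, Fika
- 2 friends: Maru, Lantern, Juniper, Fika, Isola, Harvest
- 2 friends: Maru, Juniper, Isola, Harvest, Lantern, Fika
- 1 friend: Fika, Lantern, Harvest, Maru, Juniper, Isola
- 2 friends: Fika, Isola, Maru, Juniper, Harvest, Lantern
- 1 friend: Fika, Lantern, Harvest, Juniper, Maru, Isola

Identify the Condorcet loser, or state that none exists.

Harvest

Pairwise majorities:
Fika–Isola: Fika 6–5.
Fika vs Maru: 1+2+1 = 4 for Fika, 7 for Maru — Maru by 7–4.
Fika vs Lantern: Lantern wins 7–4.
Fika vs Juniper: Fika preferred on 1+2+1 = 4 ballots; Juniper wins 7–4.
Fika vs Harvest: 6 to 5, Fika.
Isola vs Maru: Isola preferred on 2 ballots; Maru wins 9–2.
Isola vs Lantern: 2+2 = 4 for Isola, 7 for Lantern — Lantern by 7–4.
Isola–Juniper: Juniper 6–5.
Isola vs Harvest: Isola preferred on 3+2+2+2 = 9 ballots; Isola wins 9–2.
Maru–Lantern: Maru 9–2.
Maru vs Juniper: 10 to 1, Maru.
Maru vs Harvest: Maru preferred on 3+2+2+2 = 9 ballots; Maru wins 9–2.
Lantern–Juniper: Lantern 7–4.
Lantern vs Harvest: Lantern is ranked higher on 3+2+1+1 = 7 ballots, Harvest on 4. Lantern wins 7–4.
Juniper vs Harvest: Juniper is ranked higher on 3+2+2+2 = 9 ballots, Harvest on 2. Juniper wins 9–2.
Harvest is beaten in every head-to-head and is the Condorcet loser.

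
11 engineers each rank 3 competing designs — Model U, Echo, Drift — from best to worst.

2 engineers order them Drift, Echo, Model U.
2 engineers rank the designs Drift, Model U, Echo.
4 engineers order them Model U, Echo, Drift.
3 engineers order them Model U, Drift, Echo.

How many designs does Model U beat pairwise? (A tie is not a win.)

Model U against each rival (11 engineers):
Model U–Echo: Model U 9–2.
Model U vs Drift: Model U is ranked higher on 4+3 = 7 ballots, Drift on 4. Model U wins 7–4.
Model U beats Echo, Drift — 2 pairwise wins.

2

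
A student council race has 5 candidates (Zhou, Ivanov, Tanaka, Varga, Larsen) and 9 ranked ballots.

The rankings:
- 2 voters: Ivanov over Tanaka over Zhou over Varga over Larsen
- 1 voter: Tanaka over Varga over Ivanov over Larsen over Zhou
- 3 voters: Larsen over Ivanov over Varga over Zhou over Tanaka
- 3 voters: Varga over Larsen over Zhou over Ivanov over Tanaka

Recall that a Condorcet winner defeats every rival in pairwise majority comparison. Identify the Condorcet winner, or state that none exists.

Head-to-head results (9 voters):
Zhou vs Ivanov: Zhou is ranked higher on 3 ballots, Ivanov on 6. Ivanov wins 6–3.
Zhou vs Tanaka: Zhou is ranked higher on 3+3 = 6 ballots, Tanaka on 3. Zhou wins 6–3.
Zhou vs Varga: 2 to 7, Varga.
Zhou vs Larsen: 2 for Zhou, 7 for Larsen — Larsen by 7–2.
Ivanov vs Tanaka: Ivanov is ranked higher on 2+3+3 = 8 ballots, Tanaka on 1. Ivanov wins 8–1.
Ivanov vs Varga: 2+3 = 5 for Ivanov, 4 for Varga — Ivanov by 5–4.
Ivanov vs Larsen: 3 to 6, Larsen.
Tanaka vs Varga: Tanaka preferred on 2+1 = 3 ballots; Varga wins 6–3.
Tanaka vs Larsen: 2+1 = 3 for Tanaka, 6 for Larsen — Larsen by 6–3.
Varga vs Larsen: Varga preferred on 2+1+3 = 6 ballots; Varga wins 6–3.
Each candidate drops at least one matchup (Zhou loses to Ivanov; Ivanov loses to Larsen; Tanaka loses to Zhou; Varga loses to Ivanov; Larsen loses to Varga); the cycle Ivanov → Varga → Larsen → Ivanov rules out a Condorcet winner.

none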